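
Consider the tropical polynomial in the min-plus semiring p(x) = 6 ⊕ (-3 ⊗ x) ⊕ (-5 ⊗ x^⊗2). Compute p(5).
p(5) = 2

A tropical monomial a ⊗ x^⊗i evaluates to a + i · x. Evaluating each term at x = 5:
  Term 0 contributes 6 + 0 · 5 = 6
  Term 1 contributes -3 + 1 · 5 = 2
  Term 2 contributes -5 + 2 · 5 = 5
p(5) = ⊕ of these = min[6, 2, 5] = 2.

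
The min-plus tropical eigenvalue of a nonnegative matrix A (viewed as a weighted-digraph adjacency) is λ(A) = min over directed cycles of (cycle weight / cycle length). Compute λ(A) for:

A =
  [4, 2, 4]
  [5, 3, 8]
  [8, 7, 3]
λ(A) = 3

Enumerate directed cycles and compute their means (weight / length). Sample:
  cycle 0 → 0: weight = 4, length = 1, mean = 4/1 ≈ 4.000
  cycle 1 → 1: weight = 3, length = 1, mean = 3/1 ≈ 3.000
  cycle 2 → 2: weight = 3, length = 1, mean = 3/1 ≈ 3.000
  cycle 0 → 1 → 0: weight = 7, length = 2, mean = 7/2 ≈ 3.500
  cycle 0 → 2 → 0: weight = 12, length = 2, mean = 12/2 ≈ 6.000
  cycle 1 → 0 → 1: weight = 7, length = 2, mean = 7/2 ≈ 3.500
Minimum mean = 3.000, attained e.g. along the cycle 1 → 1 with weight 3 and length 1. So λ(A) = 3/1 = 3.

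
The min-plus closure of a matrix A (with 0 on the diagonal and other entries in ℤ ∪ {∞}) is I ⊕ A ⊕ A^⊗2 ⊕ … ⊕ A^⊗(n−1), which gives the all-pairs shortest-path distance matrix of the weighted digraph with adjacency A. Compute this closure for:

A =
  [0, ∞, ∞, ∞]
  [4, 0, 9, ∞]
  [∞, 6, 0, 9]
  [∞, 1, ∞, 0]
Closure =
  [0, ∞, ∞, ∞]
  [4, 0, 9, 18]
  [10, 6, 0, 9]
  [5, 1, 10, 0]

This is the Floyd-Warshall all-pairs shortest-path computation. For each intermediate vertex k = 0, 1, …, 3, update dist[i][j] ← min(dist[i][j], dist[i][k] + dist[k][j]). The final matrix gives, for each (i, j), the minimum total weight of any directed path from i to j (possibly empty when i = j).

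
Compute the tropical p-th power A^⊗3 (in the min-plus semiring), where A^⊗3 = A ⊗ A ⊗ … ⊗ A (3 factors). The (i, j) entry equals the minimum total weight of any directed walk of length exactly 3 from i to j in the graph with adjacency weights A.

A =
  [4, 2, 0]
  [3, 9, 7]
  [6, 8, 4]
A^⊗3 =
  [9, 7, 5]
  [8, 9, 7]
  [11, 12, 10]

Each entry (A^⊗3)_ij equals the minimum over all length-3 walks i = v_0 → v_1 → … → v_3 = j of Σ_t A[v_t][v_{t+1}]. For example, for (i, j) = (0, 2) we minimise over 9 possible intermediate vertex sequences; the minimum is 5, attained along the walk 0 → 1 → 0 → 2.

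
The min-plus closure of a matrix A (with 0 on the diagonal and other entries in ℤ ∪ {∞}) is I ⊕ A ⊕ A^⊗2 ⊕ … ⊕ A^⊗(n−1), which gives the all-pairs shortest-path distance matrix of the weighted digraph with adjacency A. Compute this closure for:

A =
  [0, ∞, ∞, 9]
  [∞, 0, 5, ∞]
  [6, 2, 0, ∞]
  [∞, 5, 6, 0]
Closure =
  [0, 14, 15, 9]
  [11, 0, 5, 20]
  [6, 2, 0, 15]
  [12, 5, 6, 0]

This is the Floyd-Warshall all-pairs shortest-path computation. For each intermediate vertex k = 0, 1, …, 3, update dist[i][j] ← min(dist[i][j], dist[i][k] + dist[k][j]). The final matrix gives, for each (i, j), the minimum total weight of any directed path from i to j (possibly empty when i = j).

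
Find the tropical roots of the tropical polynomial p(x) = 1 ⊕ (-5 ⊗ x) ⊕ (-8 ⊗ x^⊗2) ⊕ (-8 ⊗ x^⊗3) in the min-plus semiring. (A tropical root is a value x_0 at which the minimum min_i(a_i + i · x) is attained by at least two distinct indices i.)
Roots: {0, 3, 6}

Each tropical root is a break point of the lower envelope of the lines y = a_i + i · x (there are 4 lines, with slopes 0, 1, ..., 3). Only the lines that attain the minimum somewhere contribute to roots; other lines are dominated. Here the surviving (envelope) indices are i = 3, i = 2, i = 1, i = 0.
Intersections between consecutive envelope lines give the roots: for adjacent envelope indices i < j the intersection is x = (a_i − a_j) / (j − i). Reading off the sorted break points: {0, 3, 6}.
Verification: at each break x_0, at least two indices attain the minimum of min_i(a_i + i · x_0).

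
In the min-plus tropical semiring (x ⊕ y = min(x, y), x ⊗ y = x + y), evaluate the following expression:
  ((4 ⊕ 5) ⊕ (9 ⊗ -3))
((4 ⊕ 5) ⊕ (9 ⊗ -3)) = 4

Expand innermost to outermost. Recall ⊕ takes the minimum of its arguments and ⊗ takes their sum. Working out the expression ((4 ⊕ 5) ⊕ (9 ⊗ -3)) gives 4.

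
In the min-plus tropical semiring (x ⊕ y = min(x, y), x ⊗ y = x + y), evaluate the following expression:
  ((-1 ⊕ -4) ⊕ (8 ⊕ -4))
((-1 ⊕ -4) ⊕ (8 ⊕ -4)) = -4

Expand innermost to outermost. Recall ⊕ takes the minimum of its arguments and ⊗ takes their sum. Working out the expression ((-1 ⊕ -4) ⊕ (8 ⊕ -4)) gives -4.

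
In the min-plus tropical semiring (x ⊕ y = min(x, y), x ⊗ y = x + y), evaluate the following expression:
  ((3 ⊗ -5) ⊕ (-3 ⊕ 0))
((3 ⊗ -5) ⊕ (-3 ⊕ 0)) = -3

Expand innermost to outermost. Recall ⊕ takes the minimum of its arguments and ⊗ takes their sum. Working out the expression ((3 ⊗ -5) ⊕ (-3 ⊕ 0)) gives -3.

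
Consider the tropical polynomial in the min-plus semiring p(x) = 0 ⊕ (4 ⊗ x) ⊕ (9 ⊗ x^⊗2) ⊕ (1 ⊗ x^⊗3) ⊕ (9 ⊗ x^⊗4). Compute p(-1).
p(-1) = -2

A tropical monomial a ⊗ x^⊗i evaluates to a + i · x. Evaluating each term at x = -1:
  Term 0 contributes 0 + 0 · -1 = 0
  Term 1 contributes 4 + 1 · -1 = 3
  Term 2 contributes 9 + 2 · -1 = 7
  Term 3 contributes 1 + 3 · -1 = -2
  Term 4 contributes 9 + 4 · -1 = 5
p(-1) = ⊕ of these = min[0, 3, 7, -2, 5] = -2.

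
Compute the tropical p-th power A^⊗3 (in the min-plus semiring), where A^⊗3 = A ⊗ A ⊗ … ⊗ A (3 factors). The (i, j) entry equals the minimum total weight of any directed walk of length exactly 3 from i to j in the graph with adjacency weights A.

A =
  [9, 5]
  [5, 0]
A^⊗3 =
  [10, 5]
  [5, 0]

Each entry (A^⊗3)_ij equals the minimum over all length-3 walks i = v_0 → v_1 → … → v_3 = j of Σ_t A[v_t][v_{t+1}]. For example, for (i, j) = (0, 1) we minimise over 4 possible intermediate vertex sequences; the minimum is 5, attained along the walk 0 → 1 → 1 → 1.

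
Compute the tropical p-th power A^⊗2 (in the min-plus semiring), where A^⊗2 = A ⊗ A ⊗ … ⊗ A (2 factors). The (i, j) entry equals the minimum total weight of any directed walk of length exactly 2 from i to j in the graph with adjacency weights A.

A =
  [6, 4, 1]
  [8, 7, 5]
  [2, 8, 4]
A^⊗2 =
  [3, 9, 5]
  [7, 12, 9]
  [6, 6, 3]

Each entry (A^⊗2)_ij equals the minimum over all length-2 walks i = v_0 → v_1 → … → v_2 = j of Σ_t A[v_t][v_{t+1}]. For example, for (i, j) = (0, 2) we minimise over 3 possible intermediate vertex sequences; the minimum is 5, attained along the walk 0 → 2 → 2.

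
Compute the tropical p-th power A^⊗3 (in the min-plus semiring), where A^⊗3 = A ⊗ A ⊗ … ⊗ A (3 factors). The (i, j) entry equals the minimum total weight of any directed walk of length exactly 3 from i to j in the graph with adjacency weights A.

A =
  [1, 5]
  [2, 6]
A^⊗3 =
  [3, 7]
  [4, 8]

Each entry (A^⊗3)_ij equals the minimum over all length-3 walks i = v_0 → v_1 → … → v_3 = j of Σ_t A[v_t][v_{t+1}]. For example, for (i, j) = (0, 1) we minimise over 4 possible intermediate vertex sequences; the minimum is 7, attained along the walk 0 → 0 → 0 → 1.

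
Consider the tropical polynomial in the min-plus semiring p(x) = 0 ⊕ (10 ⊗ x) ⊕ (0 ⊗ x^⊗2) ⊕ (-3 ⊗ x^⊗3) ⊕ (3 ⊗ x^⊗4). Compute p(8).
p(8) = 0

A tropical monomial a ⊗ x^⊗i evaluates to a + i · x. Evaluating each term at x = 8:
  Term 0 contributes 0 + 0 · 8 = 0
  Term 1 contributes 10 + 1 · 8 = 18
  Term 2 contributes 0 + 2 · 8 = 16
  Term 3 contributes -3 + 3 · 8 = 21
  Term 4 contributes 3 + 4 · 8 = 35
p(8) = ⊕ of these = min[0, 18, 16, 21, 35] = 0.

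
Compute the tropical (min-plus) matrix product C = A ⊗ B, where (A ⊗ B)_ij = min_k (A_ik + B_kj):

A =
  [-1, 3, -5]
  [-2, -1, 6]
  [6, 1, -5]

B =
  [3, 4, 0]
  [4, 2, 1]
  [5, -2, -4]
A ⊗ B =
  [0, -7, -9]
  [1, 1, -2]
  [0, -7, -9]

Apply the min-plus product entry-by-entry:
  C[0][0] = min over k of (A[0][0] + B[0][0] = -1 + 3 = 2, A[0][1] + B[1][0] = 3 + 4 = 7, A[0][2] + B[2][0] = -5 + 5 = 0) = 0 (attained at k = 2)
  C[0][1] = min over k of (A[0][0] + B[0][1] = -1 + 4 = 3, A[0][1] + B[1][1] = 3 + 2 = 5, A[0][2] + B[2][1] = -5 + -2 = -7) = -7 (attained at k = 2)
  C[0][2] = min over k of (A[0][0] + B[0][2] = -1 + 0 = -1, A[0][1] + B[1][2] = 3 + 1 = 4, A[0][2] + B[2][2] = -5 + -4 = -9) = -9 (attained at k = 2)
  C[1][0] = min over k of (A[1][0] + B[0][0] = -2 + 3 = 1, A[1][1] + B[1][0] = -1 + 4 = 3, A[1][2] + B[2][0] = 6 + 5 = 11) = 1 (attained at k = 0)
  C[1][1] = min over k of (A[1][0] + B[0][1] = -2 + 4 = 2, A[1][1] + B[1][1] = -1 + 2 = 1, A[1][2] + B[2][1] = 6 + -2 = 4) = 1 (attained at k = 1)
  C[1][2] = min over k of (A[1][0] + B[0][2] = -2 + 0 = -2, A[1][1] + B[1][2] = -1 + 1 = 0, A[1][2] + B[2][2] = 6 + -4 = 2) = -2 (attained at k = 0)
  C[2][0] = min over k of (A[2][0] + B[0][0] = 6 + 3 = 9, A[2][1] + B[1][0] = 1 + 4 = 5, A[2][2] + B[2][0] = -5 + 5 = 0) = 0 (attained at k = 2)
  C[2][1] = min over k of (A[2][0] + B[0][1] = 6 + 4 = 10, A[2][1] + B[1][1] = 1 + 2 = 3, A[2][2] + B[2][1] = -5 + -2 = -7) = -7 (attained at k = 2)
  C[2][2] = min over k of (A[2][0] + B[0][2] = 6 + 0 = 6, A[2][1] + B[1][2] = 1 + 1 = 2, A[2][2] + B[2][2] = -5 + -4 = -9) = -9 (attained at k = 2)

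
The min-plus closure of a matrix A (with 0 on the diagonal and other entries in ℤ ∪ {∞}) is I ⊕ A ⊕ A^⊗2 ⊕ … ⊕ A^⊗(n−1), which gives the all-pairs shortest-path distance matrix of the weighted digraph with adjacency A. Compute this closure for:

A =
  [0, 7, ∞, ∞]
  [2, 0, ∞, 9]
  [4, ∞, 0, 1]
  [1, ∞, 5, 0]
Closure =
  [0, 7, 21, 16]
  [2, 0, 14, 9]
  [2, 9, 0, 1]
  [1, 8, 5, 0]

This is the Floyd-Warshall all-pairs shortest-path computation. For each intermediate vertex k = 0, 1, …, 3, update dist[i][j] ← min(dist[i][j], dist[i][k] + dist[k][j]). The final matrix gives, for each (i, j), the minimum total weight of any directed path from i to j (possibly empty when i = j).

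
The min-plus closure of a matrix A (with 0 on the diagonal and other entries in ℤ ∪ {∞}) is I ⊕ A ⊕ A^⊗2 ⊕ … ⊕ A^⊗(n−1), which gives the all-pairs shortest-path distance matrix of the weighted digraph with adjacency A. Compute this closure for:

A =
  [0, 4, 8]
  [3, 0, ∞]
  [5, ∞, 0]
Closure =
  [0, 4, 8]
  [3, 0, 11]
  [5, 9, 0]

This is the Floyd-Warshall all-pairs shortest-path computation. For each intermediate vertex k = 0, 1, …, 2, update dist[i][j] ← min(dist[i][j], dist[i][k] + dist[k][j]). The final matrix gives, for each (i, j), the minimum total weight of any directed path from i to j (possibly empty when i = j).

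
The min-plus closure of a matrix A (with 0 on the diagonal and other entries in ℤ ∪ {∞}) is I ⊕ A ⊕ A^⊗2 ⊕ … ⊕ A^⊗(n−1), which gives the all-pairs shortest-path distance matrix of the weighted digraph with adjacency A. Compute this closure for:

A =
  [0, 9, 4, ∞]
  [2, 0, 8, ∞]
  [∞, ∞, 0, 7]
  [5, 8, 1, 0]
Closure =
  [0, 9, 4, 11]
  [2, 0, 6, 13]
  [12, 15, 0, 7]
  [5, 8, 1, 0]

This is the Floyd-Warshall all-pairs shortest-path computation. For each intermediate vertex k = 0, 1, …, 3, update dist[i][j] ← min(dist[i][j], dist[i][k] + dist[k][j]). The final matrix gives, for each (i, j), the minimum total weight of any directed path from i to j (possibly empty when i = j).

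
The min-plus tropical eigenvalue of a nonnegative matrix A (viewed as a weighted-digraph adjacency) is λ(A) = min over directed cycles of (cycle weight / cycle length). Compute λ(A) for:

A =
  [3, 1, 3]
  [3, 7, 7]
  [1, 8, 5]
λ(A) = 2

Enumerate directed cycles and compute their means (weight / length). Sample:
  cycle 0 → 0: weight = 3, length = 1, mean = 3/1 ≈ 3.000
  cycle 1 → 1: weight = 7, length = 1, mean = 7/1 ≈ 7.000
  cycle 2 → 2: weight = 5, length = 1, mean = 5/1 ≈ 5.000
  cycle 0 → 1 → 0: weight = 4, length = 2, mean = 4/2 ≈ 2.000
  cycle 0 → 2 → 0: weight = 4, length = 2, mean = 4/2 ≈ 2.000
  cycle 1 → 0 → 1: weight = 4, length = 2, mean = 4/2 ≈ 2.000
Minimum mean = 2.000, attained e.g. along the cycle 0 → 1 → 0 with weight 4 and length 2. So λ(A) = 4/2 = 2.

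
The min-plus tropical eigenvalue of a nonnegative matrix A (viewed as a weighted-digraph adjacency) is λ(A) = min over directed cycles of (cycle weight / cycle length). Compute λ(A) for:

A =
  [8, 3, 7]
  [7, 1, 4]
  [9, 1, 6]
λ(A) = 1

Enumerate directed cycles and compute their means (weight / length). Sample:
  cycle 0 → 0: weight = 8, length = 1, mean = 8/1 ≈ 8.000
  cycle 1 → 1: weight = 1, length = 1, mean = 1/1 ≈ 1.000
  cycle 2 → 2: weight = 6, length = 1, mean = 6/1 ≈ 6.000
  cycle 0 → 1 → 0: weight = 10, length = 2, mean = 10/2 ≈ 5.000
  cycle 0 → 2 → 0: weight = 16, length = 2, mean = 16/2 ≈ 8.000
  cycle 1 → 0 → 1: weight = 10, length = 2, mean = 10/2 ≈ 5.000
Minimum mean = 1.000, attained e.g. along the cycle 1 → 1 with weight 1 and length 1. So λ(A) = 1/1 = 1.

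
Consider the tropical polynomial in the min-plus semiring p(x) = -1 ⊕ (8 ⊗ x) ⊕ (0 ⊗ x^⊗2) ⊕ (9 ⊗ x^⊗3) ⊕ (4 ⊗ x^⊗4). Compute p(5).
p(5) = -1

A tropical monomial a ⊗ x^⊗i evaluates to a + i · x. Evaluating each term at x = 5:
  Term 0 contributes -1 + 0 · 5 = -1
  Term 1 contributes 8 + 1 · 5 = 13
  Term 2 contributes 0 + 2 · 5 = 10
  Term 3 contributes 9 + 3 · 5 = 24
  Term 4 contributes 4 + 4 · 5 = 24
p(5) = ⊕ of these = min[-1, 13, 10, 24, 24] = -1.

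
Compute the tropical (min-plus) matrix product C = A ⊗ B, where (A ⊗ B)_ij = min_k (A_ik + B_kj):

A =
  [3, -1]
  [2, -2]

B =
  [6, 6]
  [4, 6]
A ⊗ B =
  [3, 5]
  [2, 4]

Apply the min-plus product entry-by-entry:
  C[0][0] = min over k of (A[0][0] + B[0][0] = 3 + 6 = 9, A[0][1] + B[1][0] = -1 + 4 = 3) = 3 (attained at k = 1)
  C[0][1] = min over k of (A[0][0] + B[0][1] = 3 + 6 = 9, A[0][1] + B[1][1] = -1 + 6 = 5) = 5 (attained at k = 1)
  C[1][0] = min over k of (A[1][0] + B[0][0] = 2 + 6 = 8, A[1][1] + B[1][0] = -2 + 4 = 2) = 2 (attained at k = 1)
  C[1][1] = min over k of (A[1][0] + B[0][1] = 2 + 6 = 8, A[1][1] + B[1][1] = -2 + 6 = 4) = 4 (attained at k = 1)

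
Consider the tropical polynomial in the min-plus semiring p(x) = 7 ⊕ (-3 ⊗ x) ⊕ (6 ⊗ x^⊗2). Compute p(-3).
p(-3) = -6

A tropical monomial a ⊗ x^⊗i evaluates to a + i · x. Evaluating each term at x = -3:
  Term 0 contributes 7 + 0 · -3 = 7
  Term 1 contributes -3 + 1 · -3 = -6
  Term 2 contributes 6 + 2 · -3 = 0
p(-3) = ⊕ of these = min[7, -6, 0] = -6.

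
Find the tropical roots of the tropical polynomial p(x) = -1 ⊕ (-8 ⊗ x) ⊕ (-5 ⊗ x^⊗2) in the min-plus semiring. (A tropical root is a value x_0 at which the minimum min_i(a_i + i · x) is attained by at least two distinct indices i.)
Roots: {-3, 7}

Each tropical root is a break point of the lower envelope of the lines y = a_i + i · x (there are 3 lines, with slopes 0, 1, ..., 2). Only the lines that attain the minimum somewhere contribute to roots; other lines are dominated. Here the surviving (envelope) indices are i = 2, i = 1, i = 0.
Intersections between consecutive envelope lines give the roots: for adjacent envelope indices i < j the intersection is x = (a_i − a_j) / (j − i). Reading off the sorted break points: {-3, 7}.
Verification: at each break x_0, at least two indices attain the minimum of min_i(a_i + i · x_0).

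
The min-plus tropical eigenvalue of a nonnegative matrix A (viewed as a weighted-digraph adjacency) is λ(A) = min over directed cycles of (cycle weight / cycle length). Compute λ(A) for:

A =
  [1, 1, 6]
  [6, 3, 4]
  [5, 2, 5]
λ(A) = 1

Enumerate directed cycles and compute their means (weight / length). Sample:
  cycle 0 → 0: weight = 1, length = 1, mean = 1/1 ≈ 1.000
  cycle 1 → 1: weight = 3, length = 1, mean = 3/1 ≈ 3.000
  cycle 2 → 2: weight = 5, length = 1, mean = 5/1 ≈ 5.000
  cycle 0 → 1 → 0: weight = 7, length = 2, mean = 7/2 ≈ 3.500
  cycle 0 → 2 → 0: weight = 11, length = 2, mean = 11/2 ≈ 5.500
  cycle 1 → 0 → 1: weight = 7, length = 2, mean = 7/2 ≈ 3.500
Minimum mean = 1.000, attained e.g. along the cycle 0 → 0 with weight 1 and length 1. So λ(A) = 1/1 = 1.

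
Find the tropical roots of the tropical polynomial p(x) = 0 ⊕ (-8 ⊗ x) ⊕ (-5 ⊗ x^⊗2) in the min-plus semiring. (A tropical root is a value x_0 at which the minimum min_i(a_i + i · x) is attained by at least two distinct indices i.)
Roots: {-3, 8}

Each tropical root is a break point of the lower envelope of the lines y = a_i + i · x (there are 3 lines, with slopes 0, 1, ..., 2). Only the lines that attain the minimum somewhere contribute to roots; other lines are dominated. Here the surviving (envelope) indices are i = 2, i = 1, i = 0.
Intersections between consecutive envelope lines give the roots: for adjacent envelope indices i < j the intersection is x = (a_i − a_j) / (j − i). Reading off the sorted break points: {-3, 8}.
Verification: at each break x_0, at least two indices attain the minimum of min_i(a_i + i · x_0).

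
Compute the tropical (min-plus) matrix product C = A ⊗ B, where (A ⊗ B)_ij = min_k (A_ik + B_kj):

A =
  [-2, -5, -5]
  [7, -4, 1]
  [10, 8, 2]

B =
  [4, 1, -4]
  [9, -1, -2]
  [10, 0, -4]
A ⊗ B =
  [2, -6, -9]
  [5, -5, -6]
  [12, 2, -2]

Apply the min-plus product entry-by-entry:
  C[0][0] = min over k of (A[0][0] + B[0][0] = -2 + 4 = 2, A[0][1] + B[1][0] = -5 + 9 = 4, A[0][2] + B[2][0] = -5 + 10 = 5) = 2 (attained at k = 0)
  C[0][1] = min over k of (A[0][0] + B[0][1] = -2 + 1 = -1, A[0][1] + B[1][1] = -5 + -1 = -6, A[0][2] + B[2][1] = -5 + 0 = -5) = -6 (attained at k = 1)
  C[0][2] = min over k of (A[0][0] + B[0][2] = -2 + -4 = -6, A[0][1] + B[1][2] = -5 + -2 = -7, A[0][2] + B[2][2] = -5 + -4 = -9) = -9 (attained at k = 2)
  C[1][0] = min over k of (A[1][0] + B[0][0] = 7 + 4 = 11, A[1][1] + B[1][0] = -4 + 9 = 5, A[1][2] + B[2][0] = 1 + 10 = 11) = 5 (attained at k = 1)
  C[1][1] = min over k of (A[1][0] + B[0][1] = 7 + 1 = 8, A[1][1] + B[1][1] = -4 + -1 = -5, A[1][2] + B[2][1] = 1 + 0 = 1) = -5 (attained at k = 1)
  C[1][2] = min over k of (A[1][0] + B[0][2] = 7 + -4 = 3, A[1][1] + B[1][2] = -4 + -2 = -6, A[1][2] + B[2][2] = 1 + -4 = -3) = -6 (attained at k = 1)
  C[2][0] = min over k of (A[2][0] + B[0][0] = 10 + 4 = 14, A[2][1] + B[1][0] = 8 + 9 = 17, A[2][2] + B[2][0] = 2 + 10 = 12) = 12 (attained at k = 2)
  C[2][1] = min over k of (A[2][0] + B[0][1] = 10 + 1 = 11, A[2][1] + B[1][1] = 8 + -1 = 7, A[2][2] + B[2][1] = 2 + 0 = 2) = 2 (attained at k = 2)
  C[2][2] = min over k of (A[2][0] + B[0][2] = 10 + -4 = 6, A[2][1] + B[1][2] = 8 + -2 = 6, A[2][2] + B[2][2] = 2 + -4 = -2) = -2 (attained at k = 2)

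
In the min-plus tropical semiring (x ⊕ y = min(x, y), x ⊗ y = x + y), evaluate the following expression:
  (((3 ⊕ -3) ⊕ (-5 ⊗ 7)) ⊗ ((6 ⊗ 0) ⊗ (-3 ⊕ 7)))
(((3 ⊕ -3) ⊕ (-5 ⊗ 7)) ⊗ ((6 ⊗ 0) ⊗ (-3 ⊕ 7))) = 0

Expand innermost to outermost. Recall ⊕ takes the minimum of its arguments and ⊗ takes their sum. Working out the expression (((3 ⊕ -3) ⊕ (-5 ⊗ 7)) ⊗ ((6 ⊗ 0) ⊗ (-3 ⊕ 7))) gives 0.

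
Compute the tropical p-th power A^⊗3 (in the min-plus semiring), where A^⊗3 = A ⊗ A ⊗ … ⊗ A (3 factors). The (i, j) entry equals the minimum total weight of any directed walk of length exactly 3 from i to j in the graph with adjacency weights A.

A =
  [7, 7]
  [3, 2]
A^⊗3 =
  [12, 11]
  [7, 6]

Each entry (A^⊗3)_ij equals the minimum over all length-3 walks i = v_0 → v_1 → … → v_3 = j of Σ_t A[v_t][v_{t+1}]. For example, for (i, j) = (0, 1) we minimise over 4 possible intermediate vertex sequences; the minimum is 11, attained along the walk 0 → 1 → 1 → 1.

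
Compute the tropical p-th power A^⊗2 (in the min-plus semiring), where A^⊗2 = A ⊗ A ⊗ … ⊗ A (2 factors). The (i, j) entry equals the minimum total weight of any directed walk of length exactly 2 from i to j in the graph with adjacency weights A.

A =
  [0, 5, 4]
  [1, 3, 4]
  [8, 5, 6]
A^⊗2 =
  [0, 5, 4]
  [1, 6, 5]
  [6, 8, 9]

Each entry (A^⊗2)_ij equals the minimum over all length-2 walks i = v_0 → v_1 → … → v_2 = j of Σ_t A[v_t][v_{t+1}]. For example, for (i, j) = (0, 2) we minimise over 3 possible intermediate vertex sequences; the minimum is 4, attained along the walk 0 → 0 → 2.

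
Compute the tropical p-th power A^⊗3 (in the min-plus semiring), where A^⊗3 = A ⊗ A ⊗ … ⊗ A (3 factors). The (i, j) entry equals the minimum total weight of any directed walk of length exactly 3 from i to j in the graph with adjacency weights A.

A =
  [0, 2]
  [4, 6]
A^⊗3 =
  [0, 2]
  [4, 6]

Each entry (A^⊗3)_ij equals the minimum over all length-3 walks i = v_0 → v_1 → … → v_3 = j of Σ_t A[v_t][v_{t+1}]. For example, for (i, j) = (0, 1) we minimise over 4 possible intermediate vertex sequences; the minimum is 2, attained along the walk 0 → 0 → 0 → 1.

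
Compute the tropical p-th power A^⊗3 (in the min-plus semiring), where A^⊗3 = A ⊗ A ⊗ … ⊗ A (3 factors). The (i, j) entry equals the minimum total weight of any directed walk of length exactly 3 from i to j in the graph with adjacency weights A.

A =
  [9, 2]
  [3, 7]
A^⊗3 =
  [12, 7]
  [8, 12]

Each entry (A^⊗3)_ij equals the minimum over all length-3 walks i = v_0 → v_1 → … → v_3 = j of Σ_t A[v_t][v_{t+1}]. For example, for (i, j) = (0, 1) we minimise over 4 possible intermediate vertex sequences; the minimum is 7, attained along the walk 0 → 1 → 0 → 1.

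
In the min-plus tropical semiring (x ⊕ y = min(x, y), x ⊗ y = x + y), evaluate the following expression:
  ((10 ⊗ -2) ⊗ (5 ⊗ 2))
((10 ⊗ -2) ⊗ (5 ⊗ 2)) = 15

Expand innermost to outermost. Recall ⊕ takes the minimum of its arguments and ⊗ takes their sum. Working out the expression ((10 ⊗ -2) ⊗ (5 ⊗ 2)) gives 15.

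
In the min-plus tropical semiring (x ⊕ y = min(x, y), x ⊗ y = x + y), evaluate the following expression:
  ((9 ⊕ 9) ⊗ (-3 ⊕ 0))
((9 ⊕ 9) ⊗ (-3 ⊕ 0)) = 6

Expand innermost to outermost. Recall ⊕ takes the minimum of its arguments and ⊗ takes their sum. Working out the expression ((9 ⊕ 9) ⊗ (-3 ⊕ 0)) gives 6.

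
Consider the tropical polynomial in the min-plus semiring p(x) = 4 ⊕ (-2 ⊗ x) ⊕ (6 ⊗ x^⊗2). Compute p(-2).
p(-2) = -4

A tropical monomial a ⊗ x^⊗i evaluates to a + i · x. Evaluating each term at x = -2:
  Term 0 contributes 4 + 0 · -2 = 4
  Term 1 contributes -2 + 1 · -2 = -4
  Term 2 contributes 6 + 2 · -2 = 2
p(-2) = ⊕ of these = min[4, -4, 2] = -4.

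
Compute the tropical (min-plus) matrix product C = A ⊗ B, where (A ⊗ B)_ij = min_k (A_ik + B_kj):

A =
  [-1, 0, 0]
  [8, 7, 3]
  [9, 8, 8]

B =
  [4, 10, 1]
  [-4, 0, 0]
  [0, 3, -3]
A ⊗ B =
  [-4, 0, -3]
  [3, 6, 0]
  [4, 8, 5]

Apply the min-plus product entry-by-entry:
  C[0][0] = min over k of (A[0][0] + B[0][0] = -1 + 4 = 3, A[0][1] + B[1][0] = 0 + -4 = -4, A[0][2] + B[2][0] = 0 + 0 = 0) = -4 (attained at k = 1)
  C[0][1] = min over k of (A[0][0] + B[0][1] = -1 + 10 = 9, A[0][1] + B[1][1] = 0 + 0 = 0, A[0][2] + B[2][1] = 0 + 3 = 3) = 0 (attained at k = 1)
  C[0][2] = min over k of (A[0][0] + B[0][2] = -1 + 1 = 0, A[0][1] + B[1][2] = 0 + 0 = 0, A[0][2] + B[2][2] = 0 + -3 = -3) = -3 (attained at k = 2)
  C[1][0] = min over k of (A[1][0] + B[0][0] = 8 + 4 = 12, A[1][1] + B[1][0] = 7 + -4 = 3, A[1][2] + B[2][0] = 3 + 0 = 3) = 3 (attained at k = 1)
  C[1][1] = min over k of (A[1][0] + B[0][1] = 8 + 10 = 18, A[1][1] + B[1][1] = 7 + 0 = 7, A[1][2] + B[2][1] = 3 + 3 = 6) = 6 (attained at k = 2)
  C[1][2] = min over k of (A[1][0] + B[0][2] = 8 + 1 = 9, A[1][1] + B[1][2] = 7 + 0 = 7, A[1][2] + B[2][2] = 3 + -3 = 0) = 0 (attained at k = 2)
  C[2][0] = min over k of (A[2][0] + B[0][0] = 9 + 4 = 13, A[2][1] + B[1][0] = 8 + -4 = 4, A[2][2] + B[2][0] = 8 + 0 = 8) = 4 (attained at k = 1)
  C[2][1] = min over k of (A[2][0] + B[0][1] = 9 + 10 = 19, A[2][1] + B[1][1] = 8 + 0 = 8, A[2][2] + B[2][1] = 8 + 3 = 11) = 8 (attained at k = 1)
  C[2][2] = min over k of (A[2][0] + B[0][2] = 9 + 1 = 10, A[2][1] + B[1][2] = 8 + 0 = 8, A[2][2] + B[2][2] = 8 + -3 = 5) = 5 (attained at k = 2)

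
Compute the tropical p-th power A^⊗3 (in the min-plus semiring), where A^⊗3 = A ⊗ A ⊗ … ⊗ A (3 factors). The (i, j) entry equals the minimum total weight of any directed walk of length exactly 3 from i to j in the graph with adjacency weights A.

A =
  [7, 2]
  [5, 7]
A^⊗3 =
  [14, 9]
  [12, 14]

Each entry (A^⊗3)_ij equals the minimum over all length-3 walks i = v_0 → v_1 → … → v_3 = j of Σ_t A[v_t][v_{t+1}]. For example, for (i, j) = (0, 1) we minimise over 4 possible intermediate vertex sequences; the minimum is 9, attained along the walk 0 → 1 → 0 → 1.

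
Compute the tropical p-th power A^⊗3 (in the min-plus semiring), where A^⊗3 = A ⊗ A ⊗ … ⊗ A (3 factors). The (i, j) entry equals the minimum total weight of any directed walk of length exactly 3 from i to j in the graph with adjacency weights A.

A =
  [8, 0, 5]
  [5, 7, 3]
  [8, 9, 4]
A^⊗3 =
  [11, 5, 7]
  [10, 11, 8]
  [13, 12, 11]

Each entry (A^⊗3)_ij equals the minimum over all length-3 walks i = v_0 → v_1 → … → v_3 = j of Σ_t A[v_t][v_{t+1}]. For example, for (i, j) = (0, 2) we minimise over 9 possible intermediate vertex sequences; the minimum is 7, attained along the walk 0 → 1 → 2 → 2.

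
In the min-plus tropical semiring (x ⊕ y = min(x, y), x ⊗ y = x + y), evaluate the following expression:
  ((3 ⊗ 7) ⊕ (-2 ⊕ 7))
((3 ⊗ 7) ⊕ (-2 ⊕ 7)) = -2

Expand innermost to outermost. Recall ⊕ takes the minimum of its arguments and ⊗ takes their sum. Working out the expression ((3 ⊗ 7) ⊕ (-2 ⊕ 7)) gives -2.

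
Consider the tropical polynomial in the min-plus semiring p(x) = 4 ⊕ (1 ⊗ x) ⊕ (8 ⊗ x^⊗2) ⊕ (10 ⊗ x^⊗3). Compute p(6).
p(6) = 4

A tropical monomial a ⊗ x^⊗i evaluates to a + i · x. Evaluating each term at x = 6:
  Term 0 contributes 4 + 0 · 6 = 4
  Term 1 contributes 1 + 1 · 6 = 7
  Term 2 contributes 8 + 2 · 6 = 20
  Term 3 contributes 10 + 3 · 6 = 28
p(6) = ⊕ of these = min[4, 7, 20, 28] = 4.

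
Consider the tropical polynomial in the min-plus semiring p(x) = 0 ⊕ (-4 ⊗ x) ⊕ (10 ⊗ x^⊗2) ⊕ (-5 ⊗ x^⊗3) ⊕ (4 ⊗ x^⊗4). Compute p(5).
p(5) = 0

A tropical monomial a ⊗ x^⊗i evaluates to a + i · x. Evaluating each term at x = 5:
  Term 0 contributes 0 + 0 · 5 = 0
  Term 1 contributes -4 + 1 · 5 = 1
  Term 2 contributes 10 + 2 · 5 = 20
  Term 3 contributes -5 + 3 · 5 = 10
  Term 4 contributes 4 + 4 · 5 = 24
p(5) = ⊕ of these = min[0, 1, 20, 10, 24] = 0.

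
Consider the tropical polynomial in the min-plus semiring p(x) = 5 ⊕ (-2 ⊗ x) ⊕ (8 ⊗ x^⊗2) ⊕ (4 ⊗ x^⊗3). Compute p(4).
p(4) = 2

A tropical monomial a ⊗ x^⊗i evaluates to a + i · x. Evaluating each term at x = 4:
  Term 0 contributes 5 + 0 · 4 = 5
  Term 1 contributes -2 + 1 · 4 = 2
  Term 2 contributes 8 + 2 · 4 = 16
  Term 3 contributes 4 + 3 · 4 = 16
p(4) = ⊕ of these = min[5, 2, 16, 16] = 2.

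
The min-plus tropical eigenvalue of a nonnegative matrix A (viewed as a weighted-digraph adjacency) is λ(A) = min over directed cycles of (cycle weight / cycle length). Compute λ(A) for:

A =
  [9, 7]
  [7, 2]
λ(A) = 2

Enumerate directed cycles and compute their means (weight / length). Sample:
  cycle 0 → 0: weight = 9, length = 1, mean = 9/1 ≈ 9.000
  cycle 1 → 1: weight = 2, length = 1, mean = 2/1 ≈ 2.000
  cycle 0 → 1 → 0: weight = 14, length = 2, mean = 14/2 ≈ 7.000
  cycle 1 → 0 → 1: weight = 14, length = 2, mean = 14/2 ≈ 7.000
Minimum mean = 2.000, attained e.g. along the cycle 1 → 1 with weight 2 and length 1. So λ(A) = 2/1 = 2.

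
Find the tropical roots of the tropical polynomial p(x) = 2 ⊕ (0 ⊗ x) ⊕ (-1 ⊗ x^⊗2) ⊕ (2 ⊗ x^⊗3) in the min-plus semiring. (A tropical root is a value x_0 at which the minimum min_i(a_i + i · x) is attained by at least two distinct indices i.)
Roots: {-3, 1, 2}

Each tropical root is a break point of the lower envelope of the lines y = a_i + i · x (there are 4 lines, with slopes 0, 1, ..., 3). Only the lines that attain the minimum somewhere contribute to roots; other lines are dominated. Here the surviving (envelope) indices are i = 3, i = 2, i = 1, i = 0.
Intersections between consecutive envelope lines give the roots: for adjacent envelope indices i < j the intersection is x = (a_i − a_j) / (j − i). Reading off the sorted break points: {-3, 1, 2}.
Verification: at each break x_0, at least two indices attain the minimum of min_i(a_i + i · x_0).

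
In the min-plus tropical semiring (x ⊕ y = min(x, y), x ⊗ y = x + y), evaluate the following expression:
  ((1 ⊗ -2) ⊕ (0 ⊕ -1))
((1 ⊗ -2) ⊕ (0 ⊕ -1)) = -1

Expand innermost to outermost. Recall ⊕ takes the minimum of its arguments and ⊗ takes their sum. Working out the expression ((1 ⊗ -2) ⊕ (0 ⊕ -1)) gives -1.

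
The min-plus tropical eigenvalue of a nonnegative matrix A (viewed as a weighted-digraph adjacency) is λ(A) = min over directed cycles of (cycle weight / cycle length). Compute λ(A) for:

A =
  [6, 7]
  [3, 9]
λ(A) = 5

Enumerate directed cycles and compute their means (weight / length). Sample:
  cycle 0 → 0: weight = 6, length = 1, mean = 6/1 ≈ 6.000
  cycle 1 → 1: weight = 9, length = 1, mean = 9/1 ≈ 9.000
  cycle 0 → 1 → 0: weight = 10, length = 2, mean = 10/2 ≈ 5.000
  cycle 1 → 0 → 1: weight = 10, length = 2, mean = 10/2 ≈ 5.000
Minimum mean = 5.000, attained e.g. along the cycle 0 → 1 → 0 with weight 10 and length 2. So λ(A) = 10/2 = 5.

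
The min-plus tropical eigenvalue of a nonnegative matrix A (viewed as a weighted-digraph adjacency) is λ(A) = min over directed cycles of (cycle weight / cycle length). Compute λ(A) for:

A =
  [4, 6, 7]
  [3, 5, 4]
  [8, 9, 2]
λ(A) = 2

Enumerate directed cycles and compute their means (weight / length). Sample:
  cycle 0 → 0: weight = 4, length = 1, mean = 4/1 ≈ 4.000
  cycle 1 → 1: weight = 5, length = 1, mean = 5/1 ≈ 5.000
  cycle 2 → 2: weight = 2, length = 1, mean = 2/1 ≈ 2.000
  cycle 0 → 1 → 0: weight = 9, length = 2, mean = 9/2 ≈ 4.500
  cycle 0 → 2 → 0: weight = 15, length = 2, mean = 15/2 ≈ 7.500
  cycle 1 → 0 → 1: weight = 9, length = 2, mean = 9/2 ≈ 4.500
Minimum mean = 2.000, attained e.g. along the cycle 2 → 2 with weight 2 and length 1. So λ(A) = 2/1 = 2.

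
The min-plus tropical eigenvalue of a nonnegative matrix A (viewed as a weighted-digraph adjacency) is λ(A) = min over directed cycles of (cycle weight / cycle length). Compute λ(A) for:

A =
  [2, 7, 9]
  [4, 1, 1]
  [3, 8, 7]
λ(A) = 1

Enumerate directed cycles and compute their means (weight / length). Sample:
  cycle 0 → 0: weight = 2, length = 1, mean = 2/1 ≈ 2.000
  cycle 1 → 1: weight = 1, length = 1, mean = 1/1 ≈ 1.000
  cycle 2 → 2: weight = 7, length = 1, mean = 7/1 ≈ 7.000
  cycle 0 → 1 → 0: weight = 11, length = 2, mean = 11/2 ≈ 5.500
  cycle 0 → 2 → 0: weight = 12, length = 2, mean = 12/2 ≈ 6.000
  cycle 1 → 0 → 1: weight = 11, length = 2, mean = 11/2 ≈ 5.500
Minimum mean = 1.000, attained e.g. along the cycle 1 → 1 with weight 1 and length 1. So λ(A) = 1/1 = 1.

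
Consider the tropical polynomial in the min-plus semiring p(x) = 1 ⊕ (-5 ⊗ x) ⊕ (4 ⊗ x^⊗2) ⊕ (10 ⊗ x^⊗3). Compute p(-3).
p(-3) = -8

A tropical monomial a ⊗ x^⊗i evaluates to a + i · x. Evaluating each term at x = -3:
  Term 0 contributes 1 + 0 · -3 = 1
  Term 1 contributes -5 + 1 · -3 = -8
  Term 2 contributes 4 + 2 · -3 = -2
  Term 3 contributes 10 + 3 · -3 = 1
p(-3) = ⊕ of these = min[1, -8, -2, 1] = -8.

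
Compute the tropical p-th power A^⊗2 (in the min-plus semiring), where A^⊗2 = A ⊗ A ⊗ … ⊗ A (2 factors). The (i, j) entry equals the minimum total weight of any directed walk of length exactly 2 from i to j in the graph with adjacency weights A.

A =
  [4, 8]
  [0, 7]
A^⊗2 =
  [8, 12]
  [4, 8]

Each entry (A^⊗2)_ij equals the minimum over all length-2 walks i = v_0 → v_1 → … → v_2 = j of Σ_t A[v_t][v_{t+1}]. For example, for (i, j) = (0, 1) we minimise over 2 possible intermediate vertex sequences; the minimum is 12, attained along the walk 0 → 0 → 1.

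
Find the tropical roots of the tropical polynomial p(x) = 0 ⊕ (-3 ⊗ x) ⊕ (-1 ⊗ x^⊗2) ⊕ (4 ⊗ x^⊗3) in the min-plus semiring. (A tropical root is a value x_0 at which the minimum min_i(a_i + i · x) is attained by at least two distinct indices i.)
Roots: {-5, -2, 3}

Each tropical root is a break point of the lower envelope of the lines y = a_i + i · x (there are 4 lines, with slopes 0, 1, ..., 3). Only the lines that attain the minimum somewhere contribute to roots; other lines are dominated. Here the surviving (envelope) indices are i = 3, i = 2, i = 1, i = 0.
Intersections between consecutive envelope lines give the roots: for adjacent envelope indices i < j the intersection is x = (a_i − a_j) / (j − i). Reading off the sorted break points: {-5, -2, 3}.
Verification: at each break x_0, at least two indices attain the minimum of min_i(a_i + i · x_0).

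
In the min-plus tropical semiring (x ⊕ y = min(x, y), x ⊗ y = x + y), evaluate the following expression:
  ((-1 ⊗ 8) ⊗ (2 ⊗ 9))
((-1 ⊗ 8) ⊗ (2 ⊗ 9)) = 18

Expand innermost to outermost. Recall ⊕ takes the minimum of its arguments and ⊗ takes their sum. Working out the expression ((-1 ⊗ 8) ⊗ (2 ⊗ 9)) gives 18.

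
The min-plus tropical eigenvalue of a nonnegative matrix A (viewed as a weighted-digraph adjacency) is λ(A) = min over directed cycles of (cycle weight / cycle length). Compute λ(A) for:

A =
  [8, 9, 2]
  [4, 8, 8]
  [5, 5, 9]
λ(A) = 7/2

Enumerate directed cycles and compute their means (weight / length). Sample:
  cycle 0 → 0: weight = 8, length = 1, mean = 8/1 ≈ 8.000
  cycle 1 → 1: weight = 8, length = 1, mean = 8/1 ≈ 8.000
  cycle 2 → 2: weight = 9, length = 1, mean = 9/1 ≈ 9.000
  cycle 0 → 1 → 0: weight = 13, length = 2, mean = 13/2 ≈ 6.500
  cycle 0 → 2 → 0: weight = 7, length = 2, mean = 7/2 ≈ 3.500
  cycle 1 → 0 → 1: weight = 13, length = 2, mean = 13/2 ≈ 6.500
Minimum mean = 3.500, attained e.g. along the cycle 0 → 2 → 0 with weight 7 and length 2. So λ(A) = 7/2 = 7/2.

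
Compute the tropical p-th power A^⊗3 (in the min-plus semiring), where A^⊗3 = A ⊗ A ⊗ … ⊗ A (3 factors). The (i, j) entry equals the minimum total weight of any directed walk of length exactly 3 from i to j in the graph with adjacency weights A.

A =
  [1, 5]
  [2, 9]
A^⊗3 =
  [3, 7]
  [4, 8]

Each entry (A^⊗3)_ij equals the minimum over all length-3 walks i = v_0 → v_1 → … → v_3 = j of Σ_t A[v_t][v_{t+1}]. For example, for (i, j) = (0, 1) we minimise over 4 possible intermediate vertex sequences; the minimum is 7, attained along the walk 0 → 0 → 0 → 1.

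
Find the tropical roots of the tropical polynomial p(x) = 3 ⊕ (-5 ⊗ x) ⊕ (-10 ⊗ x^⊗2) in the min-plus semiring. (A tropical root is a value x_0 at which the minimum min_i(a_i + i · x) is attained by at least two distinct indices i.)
Roots: {5, 8}

Each tropical root is a break point of the lower envelope of the lines y = a_i + i · x (there are 3 lines, with slopes 0, 1, ..., 2). Only the lines that attain the minimum somewhere contribute to roots; other lines are dominated. Here the surviving (envelope) indices are i = 2, i = 1, i = 0.
Intersections between consecutive envelope lines give the roots: for adjacent envelope indices i < j the intersection is x = (a_i − a_j) / (j − i). Reading off the sorted break points: {5, 8}.
Verification: at each break x_0, at least two indices attain the minimum of min_i(a_i + i · x_0).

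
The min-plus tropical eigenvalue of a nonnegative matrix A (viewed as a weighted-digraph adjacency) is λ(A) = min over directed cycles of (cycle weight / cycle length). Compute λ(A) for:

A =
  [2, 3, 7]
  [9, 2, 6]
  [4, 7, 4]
λ(A) = 2

Enumerate directed cycles and compute their means (weight / length). Sample:
  cycle 0 → 0: weight = 2, length = 1, mean = 2/1 ≈ 2.000
  cycle 1 → 1: weight = 2, length = 1, mean = 2/1 ≈ 2.000
  cycle 2 → 2: weight = 4, length = 1, mean = 4/1 ≈ 4.000
  cycle 0 → 1 → 0: weight = 12, length = 2, mean = 12/2 ≈ 6.000
  cycle 0 → 2 → 0: weight = 11, length = 2, mean = 11/2 ≈ 5.500
  cycle 1 → 0 → 1: weight = 12, length = 2, mean = 12/2 ≈ 6.000
Minimum mean = 2.000, attained e.g. along the cycle 0 → 0 with weight 2 and length 1. So λ(A) = 2/1 = 2.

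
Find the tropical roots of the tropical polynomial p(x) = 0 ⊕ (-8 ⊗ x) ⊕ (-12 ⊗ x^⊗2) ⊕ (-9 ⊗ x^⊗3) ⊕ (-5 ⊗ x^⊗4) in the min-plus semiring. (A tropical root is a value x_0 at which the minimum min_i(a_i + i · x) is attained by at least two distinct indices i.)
Roots: {-4, -3, 4, 8}

Each tropical root is a break point of the lower envelope of the lines y = a_i + i · x (there are 5 lines, with slopes 0, 1, ..., 4). Only the lines that attain the minimum somewhere contribute to roots; other lines are dominated. Here the surviving (envelope) indices are i = 4, i = 3, i = 2, i = 1, i = 0.
Intersections between consecutive envelope lines give the roots: for adjacent envelope indices i < j the intersection is x = (a_i − a_j) / (j − i). Reading off the sorted break points: {-4, -3, 4, 8}.
Verification: at each break x_0, at least two indices attain the minimum of min_i(a_i + i · x_0).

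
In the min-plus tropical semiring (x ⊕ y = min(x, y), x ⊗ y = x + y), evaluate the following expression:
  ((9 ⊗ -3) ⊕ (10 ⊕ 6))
((9 ⊗ -3) ⊕ (10 ⊕ 6)) = 6

Expand innermost to outermost. Recall ⊕ takes the minimum of its arguments and ⊗ takes their sum. Working out the expression ((9 ⊗ -3) ⊕ (10 ⊕ 6)) gives 6.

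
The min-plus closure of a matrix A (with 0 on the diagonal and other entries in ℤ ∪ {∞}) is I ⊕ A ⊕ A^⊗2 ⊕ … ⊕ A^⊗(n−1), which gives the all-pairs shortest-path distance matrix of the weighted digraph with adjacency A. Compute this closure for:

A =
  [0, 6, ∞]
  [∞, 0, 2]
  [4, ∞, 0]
Closure =
  [0, 6, 8]
  [6, 0, 2]
  [4, 10, 0]

This is the Floyd-Warshall all-pairs shortest-path computation. For each intermediate vertex k = 0, 1, …, 2, update dist[i][j] ← min(dist[i][j], dist[i][k] + dist[k][j]). The final matrix gives, for each (i, j), the minimum total weight of any directed path from i to j (possibly empty when i = j).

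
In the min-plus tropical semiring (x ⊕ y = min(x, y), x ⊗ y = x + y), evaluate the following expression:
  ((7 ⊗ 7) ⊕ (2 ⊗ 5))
((7 ⊗ 7) ⊕ (2 ⊗ 5)) = 7

Expand innermost to outermost. Recall ⊕ takes the minimum of its arguments and ⊗ takes their sum. Working out the expression ((7 ⊗ 7) ⊕ (2 ⊗ 5)) gives 7.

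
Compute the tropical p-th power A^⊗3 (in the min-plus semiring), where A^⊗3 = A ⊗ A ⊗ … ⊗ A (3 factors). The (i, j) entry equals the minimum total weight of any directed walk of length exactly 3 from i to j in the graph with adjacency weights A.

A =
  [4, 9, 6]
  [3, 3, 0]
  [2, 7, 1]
A^⊗3 =
  [9, 14, 8]
  [3, 8, 2]
  [4, 9, 3]

Each entry (A^⊗3)_ij equals the minimum over all length-3 walks i = v_0 → v_1 → … → v_3 = j of Σ_t A[v_t][v_{t+1}]. For example, for (i, j) = (0, 2) we minimise over 9 possible intermediate vertex sequences; the minimum is 8, attained along the walk 0 → 2 → 2 → 2.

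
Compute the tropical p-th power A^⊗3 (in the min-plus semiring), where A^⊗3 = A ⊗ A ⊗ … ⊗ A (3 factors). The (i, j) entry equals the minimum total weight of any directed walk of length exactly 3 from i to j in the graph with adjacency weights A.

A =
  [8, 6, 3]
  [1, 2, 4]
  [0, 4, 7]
A^⊗3 =
  [8, 9, 6]
  [4, 6, 6]
  [3, 7, 8]

Each entry (A^⊗3)_ij equals the minimum over all length-3 walks i = v_0 → v_1 → … → v_3 = j of Σ_t A[v_t][v_{t+1}]. For example, for (i, j) = (0, 2) we minimise over 9 possible intermediate vertex sequences; the minimum is 6, attained along the walk 0 → 2 → 0 → 2.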